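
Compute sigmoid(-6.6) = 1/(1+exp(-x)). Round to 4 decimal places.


sigma(-6.6) = 1/(1+e^(6.6)) = 1/(1+735.095189) = 1/736.095189 = 0.0014.

0.0014


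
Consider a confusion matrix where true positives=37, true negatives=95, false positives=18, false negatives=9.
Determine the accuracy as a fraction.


Accuracy = (TP + TN) / (TP + TN + FP + FN) = (37 + 95) / 159 = 44/53.

44/53


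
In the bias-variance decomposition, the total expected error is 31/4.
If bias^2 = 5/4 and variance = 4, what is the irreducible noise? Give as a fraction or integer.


Total error = bias^2 + variance + irreducible noise. So irreducible noise = 31/4 - 5/4 - 4 = 5/2.

5/2


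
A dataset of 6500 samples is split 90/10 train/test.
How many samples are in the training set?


Test set = 6500 * 10% = 650. Training set = 6500 - 650 = 5850.

5850


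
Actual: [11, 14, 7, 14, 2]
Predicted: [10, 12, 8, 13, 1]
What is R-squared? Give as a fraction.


Mean(y) = 48/5. SS_res = 8. SS_tot = 526/5. R^2 = 1 - 8/(526/5) = 243/263.

243/263


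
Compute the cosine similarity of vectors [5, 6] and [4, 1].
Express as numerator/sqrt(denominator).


dot = 26. |a|^2 = 61, |b|^2 = 17. cos = 26/sqrt(1037).

26/sqrt(1037)


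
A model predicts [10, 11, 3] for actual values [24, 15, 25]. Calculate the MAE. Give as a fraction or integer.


MAE = (1/3) * (|24-10|=14 + |15-11|=4 + |25-3|=22). Sum = 40. MAE = 40/3.

40/3


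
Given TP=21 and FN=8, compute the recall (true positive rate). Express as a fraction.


Recall = TP / (TP + FN) = 21 / 29 = 21/29.

21/29


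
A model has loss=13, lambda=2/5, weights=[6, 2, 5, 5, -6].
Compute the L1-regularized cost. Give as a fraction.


L1 norm = sum(|w|) = 24. J = 13 + 2/5 * 24 = 113/5.

113/5


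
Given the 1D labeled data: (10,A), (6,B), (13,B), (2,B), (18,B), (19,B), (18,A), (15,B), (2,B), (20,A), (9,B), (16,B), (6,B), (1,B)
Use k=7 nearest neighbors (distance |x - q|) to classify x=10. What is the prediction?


Distances: |10-10|=0, |6-10|=4, |13-10|=3, |2-10|=8, |18-10|=8, |19-10|=9, |18-10|=8, |15-10|=5, |2-10|=8, |20-10|=10, |9-10|=1, |16-10|=6, |6-10|=4, |1-10|=9. 7 nearest: (10,A), (9,B), (13,B), (6,B), (6,B), (15,B), (16,B). Counts: {'A': 1, 'B': 6}. Majority class: B.

B


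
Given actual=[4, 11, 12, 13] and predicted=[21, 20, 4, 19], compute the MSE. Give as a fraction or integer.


MSE = (1/4) * ((4-21)^2=289 + (11-20)^2=81 + (12-4)^2=64 + (13-19)^2=36). Sum = 470. MSE = 235/2.

235/2


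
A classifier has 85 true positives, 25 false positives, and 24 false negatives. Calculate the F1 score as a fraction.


Precision = 85/110 = 17/22. Recall = 85/109 = 85/109. F1 = 2*P*R/(P+R) = 170/219.

170/219


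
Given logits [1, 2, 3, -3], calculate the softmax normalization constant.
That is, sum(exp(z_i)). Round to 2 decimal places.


Denom = e^1=2.7183 + e^2=7.3891 + e^3=20.0855 + e^-3=0.0498. Sum = 30.2427, which rounds to 30.24.

30.24


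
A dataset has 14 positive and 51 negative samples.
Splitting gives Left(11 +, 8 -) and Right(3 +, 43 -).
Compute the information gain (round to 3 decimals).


H(parent) = 0.7516. H(left) = 0.9819, H(right) = 0.3478. Weighted = (19/65)*0.9819 + (46/65)*0.3478 = 0.5332. IG = 0.7516 - 0.5332 = 0.2184, which rounds to 0.218.

0.218


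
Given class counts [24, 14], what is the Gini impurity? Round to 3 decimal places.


Total = 38. Proportions: 24/38, 14/38. sum(p_i^2) = 0.5346. Gini = 1 - 0.5346 = 0.4654, which rounds to 0.465.

0.465


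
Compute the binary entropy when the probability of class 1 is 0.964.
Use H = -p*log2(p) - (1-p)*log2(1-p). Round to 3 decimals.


H = -0.964*log2(0.964) - 0.036*log2(0.036) = 0.224.

0.224


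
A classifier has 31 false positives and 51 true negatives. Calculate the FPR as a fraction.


FPR = FP / (FP + TN) = 31 / 82 = 31/82.

31/82


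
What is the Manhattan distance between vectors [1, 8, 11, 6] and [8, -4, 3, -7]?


d = sum of absolute differences: |1-8|=7 + |8--4|=12 + |11-3|=8 + |6--7|=13 = 40.

40


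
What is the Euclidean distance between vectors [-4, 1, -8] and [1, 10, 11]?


d = sqrt(sum of squared differences). (-4-1)^2=25, (1-10)^2=81, (-8-11)^2=361. Sum = 467.

sqrt(467)


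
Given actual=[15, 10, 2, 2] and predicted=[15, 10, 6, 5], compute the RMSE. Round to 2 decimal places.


MSE = 6.2500. RMSE = sqrt(6.2500) = 2.50.

2.50


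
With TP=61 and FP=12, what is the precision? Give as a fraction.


Precision = TP / (TP + FP) = 61 / 73 = 61/73.

61/73


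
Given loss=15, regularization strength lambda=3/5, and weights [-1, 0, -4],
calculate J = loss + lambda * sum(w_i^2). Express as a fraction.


L2 sq norm = sum(w^2) = 17. J = 15 + 3/5 * 17 = 126/5.

126/5


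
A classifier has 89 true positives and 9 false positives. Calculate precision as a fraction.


Precision = TP / (TP + FP) = 89 / 98 = 89/98.

89/98


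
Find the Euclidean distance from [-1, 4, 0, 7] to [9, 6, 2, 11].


d = sqrt(sum of squared differences). (-1-9)^2=100, (4-6)^2=4, (0-2)^2=4, (7-11)^2=16. Sum = 124.

sqrt(124)


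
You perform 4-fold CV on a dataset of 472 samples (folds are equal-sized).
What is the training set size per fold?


Each validation fold has 472/4 = 118 samples. Training set = 472 - 118 = 354.

354


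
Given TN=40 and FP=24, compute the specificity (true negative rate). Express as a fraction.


Specificity = TN / (TN + FP) = 40 / 64 = 5/8.

5/8


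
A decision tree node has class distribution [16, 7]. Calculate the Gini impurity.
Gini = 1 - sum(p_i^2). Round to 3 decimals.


Total = 23. Proportions: 16/23, 7/23. sum(p_i^2) = 0.5766. Gini = 1 - 0.5766 = 0.4234, which rounds to 0.423.

0.423


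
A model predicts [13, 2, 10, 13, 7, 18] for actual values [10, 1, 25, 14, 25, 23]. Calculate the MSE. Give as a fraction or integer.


MSE = (1/6) * ((10-13)^2=9 + (1-2)^2=1 + (25-10)^2=225 + (14-13)^2=1 + (25-7)^2=324 + (23-18)^2=25). Sum = 585. MSE = 195/2.

195/2


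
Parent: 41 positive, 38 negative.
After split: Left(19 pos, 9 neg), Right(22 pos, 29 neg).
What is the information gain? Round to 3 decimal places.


H(parent) = 0.9990. H(left) = 0.9059, H(right) = 0.9864. Weighted = (28/79)*0.9059 + (51/79)*0.9864 = 0.9579. IG = 0.9990 - 0.9579 = 0.0411, which rounds to 0.041.

0.041


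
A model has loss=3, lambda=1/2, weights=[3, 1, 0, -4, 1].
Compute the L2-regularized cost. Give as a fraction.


L2 sq norm = sum(w^2) = 27. J = 3 + 1/2 * 27 = 33/2.

33/2


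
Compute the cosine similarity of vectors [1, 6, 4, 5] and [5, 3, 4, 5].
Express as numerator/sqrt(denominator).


dot = 64. |a|^2 = 78, |b|^2 = 75. cos = 64/sqrt(5850).

64/sqrt(5850)


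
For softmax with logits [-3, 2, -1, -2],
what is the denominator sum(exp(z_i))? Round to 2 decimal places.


Denom = e^-3=0.0498 + e^2=7.3891 + e^-1=0.3679 + e^-2=0.1353. Sum = 7.9421, which rounds to 7.94.

7.94


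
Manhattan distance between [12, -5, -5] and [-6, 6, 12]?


d = sum of absolute differences: |12--6|=18 + |-5-6|=11 + |-5-12|=17 = 46.

46


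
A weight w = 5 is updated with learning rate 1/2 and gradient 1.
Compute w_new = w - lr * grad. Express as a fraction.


w_new = 5 - 1/2 * 1 = 5 - 1/2 = 9/2.

9/2


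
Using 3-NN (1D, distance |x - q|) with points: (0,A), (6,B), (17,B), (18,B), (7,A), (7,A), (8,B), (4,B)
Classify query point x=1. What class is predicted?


Distances: |0-1|=1, |6-1|=5, |17-1|=16, |18-1|=17, |7-1|=6, |7-1|=6, |8-1|=7, |4-1|=3. 3 nearest: (0,A), (4,B), (6,B). Counts: {'A': 1, 'B': 2}. Majority class: B.

B


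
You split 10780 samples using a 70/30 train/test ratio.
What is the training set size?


Test set = 10780 * 30% = 3234. Training set = 10780 - 3234 = 7546.

7546


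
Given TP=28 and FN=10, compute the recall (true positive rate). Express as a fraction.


Recall = TP / (TP + FN) = 28 / 38 = 14/19.

14/19


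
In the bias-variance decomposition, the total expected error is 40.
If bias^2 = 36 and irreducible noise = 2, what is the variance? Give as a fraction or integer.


Total error = bias^2 + variance + irreducible noise. So variance = 40 - 36 - 2 = 2.

2


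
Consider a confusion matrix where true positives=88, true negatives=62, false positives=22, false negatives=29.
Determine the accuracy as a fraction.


Accuracy = (TP + TN) / (TP + TN + FP + FN) = (88 + 62) / 201 = 50/67.

50/67


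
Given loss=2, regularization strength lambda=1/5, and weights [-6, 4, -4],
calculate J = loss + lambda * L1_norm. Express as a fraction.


L1 norm = sum(|w|) = 14. J = 2 + 1/5 * 14 = 24/5.

24/5


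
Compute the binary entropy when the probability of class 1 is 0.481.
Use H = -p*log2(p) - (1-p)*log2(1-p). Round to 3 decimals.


H = -0.481*log2(0.481) - 0.519*log2(0.519) = 0.999.

0.999


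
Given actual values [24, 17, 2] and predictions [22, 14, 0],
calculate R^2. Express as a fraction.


Mean(y) = 43/3. SS_res = 17. SS_tot = 758/3. R^2 = 1 - 17/(758/3) = 707/758.

707/758


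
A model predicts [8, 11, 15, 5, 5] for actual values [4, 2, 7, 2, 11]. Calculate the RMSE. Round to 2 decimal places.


MSE = 41.2000. RMSE = sqrt(41.2000) = 6.42.

6.42


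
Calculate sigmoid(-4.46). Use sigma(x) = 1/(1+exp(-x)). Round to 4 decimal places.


sigma(-4.46) = 1/(1+e^(4.46)) = 1/(1+86.487509) = 1/87.487509 = 0.0114.

0.0114


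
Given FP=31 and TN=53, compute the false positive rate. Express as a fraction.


FPR = FP / (FP + TN) = 31 / 84 = 31/84.

31/84


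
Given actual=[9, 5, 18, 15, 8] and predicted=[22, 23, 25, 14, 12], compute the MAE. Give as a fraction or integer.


MAE = (1/5) * (|9-22|=13 + |5-23|=18 + |18-25|=7 + |15-14|=1 + |8-12|=4). Sum = 43. MAE = 43/5.

43/5


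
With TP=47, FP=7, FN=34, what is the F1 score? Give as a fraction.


Precision = 47/54 = 47/54. Recall = 47/81 = 47/81. F1 = 2*P*R/(P+R) = 94/135.

94/135


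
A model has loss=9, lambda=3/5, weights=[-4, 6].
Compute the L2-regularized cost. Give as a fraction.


L2 sq norm = sum(w^2) = 52. J = 9 + 3/5 * 52 = 201/5.

201/5


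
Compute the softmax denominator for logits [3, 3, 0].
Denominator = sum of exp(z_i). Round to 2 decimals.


Denom = e^3=20.0855 + e^3=20.0855 + e^0=1.0000. Sum = 41.1710, which rounds to 41.17.

41.17


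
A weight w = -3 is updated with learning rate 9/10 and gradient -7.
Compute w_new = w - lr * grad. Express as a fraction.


w_new = -3 - 9/10 * -7 = -3 - -63/10 = 33/10.

33/10


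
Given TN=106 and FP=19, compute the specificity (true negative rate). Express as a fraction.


Specificity = TN / (TN + FP) = 106 / 125 = 106/125.

106/125


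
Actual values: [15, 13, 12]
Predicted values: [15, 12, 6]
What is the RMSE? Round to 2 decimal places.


MSE = 12.3333. RMSE = sqrt(12.3333) = 3.51.

3.51


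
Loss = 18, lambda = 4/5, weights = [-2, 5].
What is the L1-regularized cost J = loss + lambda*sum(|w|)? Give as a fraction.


L1 norm = sum(|w|) = 7. J = 18 + 4/5 * 7 = 118/5.

118/5


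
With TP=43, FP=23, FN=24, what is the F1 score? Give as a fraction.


Precision = 43/66 = 43/66. Recall = 43/67 = 43/67. F1 = 2*P*R/(P+R) = 86/133.

86/133


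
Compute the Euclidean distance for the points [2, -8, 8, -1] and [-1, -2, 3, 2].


d = sqrt(sum of squared differences). (2--1)^2=9, (-8--2)^2=36, (8-3)^2=25, (-1-2)^2=9. Sum = 79.

sqrt(79)


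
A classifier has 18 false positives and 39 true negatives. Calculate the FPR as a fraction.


FPR = FP / (FP + TN) = 18 / 57 = 6/19.

6/19


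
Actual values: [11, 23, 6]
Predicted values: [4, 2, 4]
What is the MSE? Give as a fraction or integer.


MSE = (1/3) * ((11-4)^2=49 + (23-2)^2=441 + (6-4)^2=4). Sum = 494. MSE = 494/3.

494/3


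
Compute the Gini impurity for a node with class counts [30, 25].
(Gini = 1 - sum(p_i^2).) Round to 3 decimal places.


Total = 55. Proportions: 30/55, 25/55. sum(p_i^2) = 0.5041. Gini = 1 - 0.5041 = 0.4959, which rounds to 0.496.

0.496


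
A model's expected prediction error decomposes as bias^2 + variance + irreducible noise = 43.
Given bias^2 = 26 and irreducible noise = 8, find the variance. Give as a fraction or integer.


Total error = bias^2 + variance + irreducible noise. So variance = 43 - 26 - 8 = 9.

9


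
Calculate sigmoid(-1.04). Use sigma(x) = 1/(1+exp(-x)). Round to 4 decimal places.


sigma(-1.04) = 1/(1+e^(1.04)) = 1/(1+2.829217) = 1/3.829217 = 0.2611.

0.2611


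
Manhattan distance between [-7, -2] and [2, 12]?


d = sum of absolute differences: |-7-2|=9 + |-2-12|=14 = 23.

23


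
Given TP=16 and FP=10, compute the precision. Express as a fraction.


Precision = TP / (TP + FP) = 16 / 26 = 8/13.

8/13


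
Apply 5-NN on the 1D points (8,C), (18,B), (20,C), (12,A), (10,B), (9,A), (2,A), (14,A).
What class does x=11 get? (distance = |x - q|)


Distances: |8-11|=3, |18-11|=7, |20-11|=9, |12-11|=1, |10-11|=1, |9-11|=2, |2-11|=9, |14-11|=3. 5 nearest: (12,A), (10,B), (9,A), (14,A), (8,C). Counts: {'A': 3, 'B': 1, 'C': 1}. Majority class: A.

A


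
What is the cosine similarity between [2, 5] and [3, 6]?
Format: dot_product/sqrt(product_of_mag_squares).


dot = 36. |a|^2 = 29, |b|^2 = 45. cos = 36/sqrt(1305).

36/sqrt(1305)


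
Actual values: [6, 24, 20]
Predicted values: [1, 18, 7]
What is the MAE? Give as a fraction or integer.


MAE = (1/3) * (|6-1|=5 + |24-18|=6 + |20-7|=13). Sum = 24. MAE = 8.

8


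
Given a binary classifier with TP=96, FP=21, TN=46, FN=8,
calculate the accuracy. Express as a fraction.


Accuracy = (TP + TN) / (TP + TN + FP + FN) = (96 + 46) / 171 = 142/171.

142/171


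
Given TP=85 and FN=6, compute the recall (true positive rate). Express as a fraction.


Recall = TP / (TP + FN) = 85 / 91 = 85/91.

85/91


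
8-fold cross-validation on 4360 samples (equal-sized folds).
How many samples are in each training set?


Each validation fold has 4360/8 = 545 samples. Training set = 4360 - 545 = 3815.

3815


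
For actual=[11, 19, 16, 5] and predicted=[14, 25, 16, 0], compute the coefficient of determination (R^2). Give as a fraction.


Mean(y) = 51/4. SS_res = 70. SS_tot = 451/4. R^2 = 1 - 70/(451/4) = 171/451.

171/451


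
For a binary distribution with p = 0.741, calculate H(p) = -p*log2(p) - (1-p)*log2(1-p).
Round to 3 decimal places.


H = -0.741*log2(0.741) - 0.259*log2(0.259) = 0.825.

0.825


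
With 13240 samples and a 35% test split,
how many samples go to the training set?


Test set = 13240 * 35% = 4634. Training set = 13240 - 4634 = 8606.

8606


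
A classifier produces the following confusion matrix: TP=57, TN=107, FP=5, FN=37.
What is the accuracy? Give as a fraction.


Accuracy = (TP + TN) / (TP + TN + FP + FN) = (57 + 107) / 206 = 82/103.

82/103


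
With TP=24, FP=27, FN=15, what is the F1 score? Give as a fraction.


Precision = 24/51 = 8/17. Recall = 24/39 = 8/13. F1 = 2*P*R/(P+R) = 8/15.

8/15


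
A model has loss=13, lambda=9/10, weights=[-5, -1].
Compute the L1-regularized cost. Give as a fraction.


L1 norm = sum(|w|) = 6. J = 13 + 9/10 * 6 = 92/5.

92/5


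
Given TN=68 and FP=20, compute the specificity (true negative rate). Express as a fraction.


Specificity = TN / (TN + FP) = 68 / 88 = 17/22.

17/22


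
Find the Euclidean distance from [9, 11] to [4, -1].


d = sqrt(sum of squared differences). (9-4)^2=25, (11--1)^2=144. Sum = 169.

13


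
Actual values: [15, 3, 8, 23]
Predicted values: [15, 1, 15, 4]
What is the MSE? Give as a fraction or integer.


MSE = (1/4) * ((15-15)^2=0 + (3-1)^2=4 + (8-15)^2=49 + (23-4)^2=361). Sum = 414. MSE = 207/2.

207/2


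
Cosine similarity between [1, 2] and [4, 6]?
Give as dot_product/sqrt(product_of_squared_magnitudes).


dot = 16. |a|^2 = 5, |b|^2 = 52. cos = 16/sqrt(260).

16/sqrt(260)


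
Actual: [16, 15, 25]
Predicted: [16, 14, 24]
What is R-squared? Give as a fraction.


Mean(y) = 56/3. SS_res = 2. SS_tot = 182/3. R^2 = 1 - 2/(182/3) = 88/91.

88/91


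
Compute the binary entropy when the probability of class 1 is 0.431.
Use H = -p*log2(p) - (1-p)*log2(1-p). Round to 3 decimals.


H = -0.431*log2(0.431) - 0.569*log2(0.569) = 0.986.

0.986


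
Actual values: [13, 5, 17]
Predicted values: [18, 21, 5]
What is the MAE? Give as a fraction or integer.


MAE = (1/3) * (|13-18|=5 + |5-21|=16 + |17-5|=12). Sum = 33. MAE = 11.

11


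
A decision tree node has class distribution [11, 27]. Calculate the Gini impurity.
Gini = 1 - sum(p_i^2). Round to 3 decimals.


Total = 38. Proportions: 11/38, 27/38. sum(p_i^2) = 0.5886. Gini = 1 - 0.5886 = 0.4114, which rounds to 0.411.

0.411


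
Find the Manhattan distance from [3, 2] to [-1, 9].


d = sum of absolute differences: |3--1|=4 + |2-9|=7 = 11.

11


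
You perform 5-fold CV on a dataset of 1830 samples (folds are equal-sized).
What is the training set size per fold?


Each validation fold has 1830/5 = 366 samples. Training set = 1830 - 366 = 1464.

1464


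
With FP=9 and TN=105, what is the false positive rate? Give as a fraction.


FPR = FP / (FP + TN) = 9 / 114 = 3/38.

3/38


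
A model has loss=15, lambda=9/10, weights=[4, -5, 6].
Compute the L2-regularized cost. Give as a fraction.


L2 sq norm = sum(w^2) = 77. J = 15 + 9/10 * 77 = 843/10.

843/10


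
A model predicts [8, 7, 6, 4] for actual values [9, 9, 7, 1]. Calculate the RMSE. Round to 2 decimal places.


MSE = 3.7500. RMSE = sqrt(3.7500) = 1.94.

1.94


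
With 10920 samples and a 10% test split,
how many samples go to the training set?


Test set = 10920 * 10% = 1092. Training set = 10920 - 1092 = 9828.

9828


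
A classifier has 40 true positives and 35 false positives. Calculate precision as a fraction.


Precision = TP / (TP + FP) = 40 / 75 = 8/15.

8/15


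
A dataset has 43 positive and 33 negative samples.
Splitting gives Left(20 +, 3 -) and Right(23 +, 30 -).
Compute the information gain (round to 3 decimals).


H(parent) = 0.9875. H(left) = 0.5586, H(right) = 0.9874. Weighted = (23/76)*0.5586 + (53/76)*0.9874 = 0.8576. IG = 0.9875 - 0.8576 = 0.1299, which rounds to 0.130.

0.130


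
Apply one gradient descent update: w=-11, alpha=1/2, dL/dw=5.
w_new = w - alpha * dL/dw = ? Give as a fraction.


w_new = -11 - 1/2 * 5 = -11 - 5/2 = -27/2.

-27/2


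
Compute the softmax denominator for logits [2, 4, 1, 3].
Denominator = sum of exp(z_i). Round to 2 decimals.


Denom = e^2=7.3891 + e^4=54.5982 + e^1=2.7183 + e^3=20.0855. Sum = 84.7911, which rounds to 84.79.

84.79


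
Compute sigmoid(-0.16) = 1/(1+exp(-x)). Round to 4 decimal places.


sigma(-0.16) = 1/(1+e^(0.16)) = 1/(1+1.173511) = 1/2.173511 = 0.4601.

0.4601


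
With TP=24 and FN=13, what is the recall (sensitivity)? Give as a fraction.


Recall = TP / (TP + FN) = 24 / 37 = 24/37.

24/37


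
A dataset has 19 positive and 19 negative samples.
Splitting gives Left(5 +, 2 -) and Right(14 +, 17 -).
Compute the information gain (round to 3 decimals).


H(parent) = 1.0000. H(left) = 0.8631, H(right) = 0.9932. Weighted = (7/38)*0.8631 + (31/38)*0.9932 = 0.9692. IG = 1.0000 - 0.9692 = 0.0308, which rounds to 0.031.

0.031


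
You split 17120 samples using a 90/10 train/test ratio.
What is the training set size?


Test set = 17120 * 10% = 1712. Training set = 17120 - 1712 = 15408.

15408


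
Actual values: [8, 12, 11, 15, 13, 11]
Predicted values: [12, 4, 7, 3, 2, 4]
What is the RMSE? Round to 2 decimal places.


MSE = 68.3333. RMSE = sqrt(68.3333) = 8.27.

8.27


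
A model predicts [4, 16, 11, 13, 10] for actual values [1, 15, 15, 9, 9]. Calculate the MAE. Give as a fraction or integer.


MAE = (1/5) * (|1-4|=3 + |15-16|=1 + |15-11|=4 + |9-13|=4 + |9-10|=1). Sum = 13. MAE = 13/5.

13/5


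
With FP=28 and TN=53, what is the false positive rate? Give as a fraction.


FPR = FP / (FP + TN) = 28 / 81 = 28/81.

28/81


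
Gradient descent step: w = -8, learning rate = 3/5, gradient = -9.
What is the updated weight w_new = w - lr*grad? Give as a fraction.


w_new = -8 - 3/5 * -9 = -8 - -27/5 = -13/5.

-13/5


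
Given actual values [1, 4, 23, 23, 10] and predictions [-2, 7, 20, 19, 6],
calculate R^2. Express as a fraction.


Mean(y) = 61/5. SS_res = 59. SS_tot = 2154/5. R^2 = 1 - 59/(2154/5) = 1859/2154.

1859/2154


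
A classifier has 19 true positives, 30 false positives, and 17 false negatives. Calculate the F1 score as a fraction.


Precision = 19/49 = 19/49. Recall = 19/36 = 19/36. F1 = 2*P*R/(P+R) = 38/85.

38/85


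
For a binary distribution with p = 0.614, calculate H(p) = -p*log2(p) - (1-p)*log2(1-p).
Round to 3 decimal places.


H = -0.614*log2(0.614) - 0.386*log2(0.386) = 0.962.

0.962


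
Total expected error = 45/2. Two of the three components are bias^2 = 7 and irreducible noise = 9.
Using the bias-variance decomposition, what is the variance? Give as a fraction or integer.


Total error = bias^2 + variance + irreducible noise. So variance = 45/2 - 7 - 9 = 13/2.

13/2


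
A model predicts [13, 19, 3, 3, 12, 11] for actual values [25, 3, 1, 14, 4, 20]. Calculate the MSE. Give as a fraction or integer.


MSE = (1/6) * ((25-13)^2=144 + (3-19)^2=256 + (1-3)^2=4 + (14-3)^2=121 + (4-12)^2=64 + (20-11)^2=81). Sum = 670. MSE = 335/3.

335/3


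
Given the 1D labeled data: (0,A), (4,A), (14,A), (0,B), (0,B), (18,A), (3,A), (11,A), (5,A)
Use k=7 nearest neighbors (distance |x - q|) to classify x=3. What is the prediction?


Distances: |0-3|=3, |4-3|=1, |14-3|=11, |0-3|=3, |0-3|=3, |18-3|=15, |3-3|=0, |11-3|=8, |5-3|=2. 7 nearest: (3,A), (4,A), (5,A), (0,A), (0,B), (0,B), (11,A). Counts: {'A': 5, 'B': 2}. Majority class: A.

A


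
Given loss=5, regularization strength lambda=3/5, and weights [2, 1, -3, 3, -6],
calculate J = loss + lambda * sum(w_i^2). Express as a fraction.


L2 sq norm = sum(w^2) = 59. J = 5 + 3/5 * 59 = 202/5.

202/5


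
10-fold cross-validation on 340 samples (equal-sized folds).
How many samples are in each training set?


Each validation fold has 340/10 = 34 samples. Training set = 340 - 34 = 306.

306


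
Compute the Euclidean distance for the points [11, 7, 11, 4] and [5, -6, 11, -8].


d = sqrt(sum of squared differences). (11-5)^2=36, (7--6)^2=169, (11-11)^2=0, (4--8)^2=144. Sum = 349.

sqrt(349)


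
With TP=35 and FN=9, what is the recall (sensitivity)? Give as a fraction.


Recall = TP / (TP + FN) = 35 / 44 = 35/44.

35/44


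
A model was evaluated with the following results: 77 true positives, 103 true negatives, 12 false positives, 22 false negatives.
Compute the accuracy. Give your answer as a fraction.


Accuracy = (TP + TN) / (TP + TN + FP + FN) = (77 + 103) / 214 = 90/107.

90/107


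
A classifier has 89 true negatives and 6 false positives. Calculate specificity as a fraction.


Specificity = TN / (TN + FP) = 89 / 95 = 89/95.

89/95


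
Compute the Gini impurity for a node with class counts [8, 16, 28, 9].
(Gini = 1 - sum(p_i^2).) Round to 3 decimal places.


Total = 61. Proportions: 8/61, 16/61, 28/61, 9/61. sum(p_i^2) = 0.3185. Gini = 1 - 0.3185 = 0.6815, which rounds to 0.682.

0.682


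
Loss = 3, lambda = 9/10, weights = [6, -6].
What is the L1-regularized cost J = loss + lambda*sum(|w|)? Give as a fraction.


L1 norm = sum(|w|) = 12. J = 3 + 9/10 * 12 = 69/5.

69/5


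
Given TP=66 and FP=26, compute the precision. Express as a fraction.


Precision = TP / (TP + FP) = 66 / 92 = 33/46.

33/46


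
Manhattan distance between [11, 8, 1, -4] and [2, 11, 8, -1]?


d = sum of absolute differences: |11-2|=9 + |8-11|=3 + |1-8|=7 + |-4--1|=3 = 22.

22


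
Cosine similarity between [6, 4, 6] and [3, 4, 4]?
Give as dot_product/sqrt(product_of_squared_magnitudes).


dot = 58. |a|^2 = 88, |b|^2 = 41. cos = 58/sqrt(3608).

58/sqrt(3608)


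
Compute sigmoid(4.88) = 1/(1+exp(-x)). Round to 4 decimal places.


sigma(4.88) = 1/(1+e^(-4.88)) = 1/(1+0.007597) = 1/1.007597 = 0.9925.

0.9925


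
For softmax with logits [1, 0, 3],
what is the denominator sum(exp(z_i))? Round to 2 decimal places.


Denom = e^1=2.7183 + e^0=1.0000 + e^3=20.0855. Sum = 23.8038, which rounds to 23.80.

23.80


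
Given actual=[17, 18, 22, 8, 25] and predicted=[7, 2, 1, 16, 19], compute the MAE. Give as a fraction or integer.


MAE = (1/5) * (|17-7|=10 + |18-2|=16 + |22-1|=21 + |8-16|=8 + |25-19|=6). Sum = 61. MAE = 61/5.

61/5


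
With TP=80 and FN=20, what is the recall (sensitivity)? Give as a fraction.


Recall = TP / (TP + FN) = 80 / 100 = 4/5.

4/5


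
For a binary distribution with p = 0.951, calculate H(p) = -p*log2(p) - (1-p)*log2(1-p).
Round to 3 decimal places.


H = -0.951*log2(0.951) - 0.049*log2(0.049) = 0.282.

0.282


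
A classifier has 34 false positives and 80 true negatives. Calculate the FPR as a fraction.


FPR = FP / (FP + TN) = 34 / 114 = 17/57.

17/57


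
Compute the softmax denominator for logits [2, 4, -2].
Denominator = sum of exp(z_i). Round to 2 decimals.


Denom = e^2=7.3891 + e^4=54.5982 + e^-2=0.1353. Sum = 62.1226, which rounds to 62.12.

62.12


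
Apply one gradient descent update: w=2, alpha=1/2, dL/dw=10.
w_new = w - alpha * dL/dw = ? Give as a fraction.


w_new = 2 - 1/2 * 10 = 2 - 5 = -3.

-3


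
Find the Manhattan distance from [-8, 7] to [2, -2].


d = sum of absolute differences: |-8-2|=10 + |7--2|=9 = 19.

19


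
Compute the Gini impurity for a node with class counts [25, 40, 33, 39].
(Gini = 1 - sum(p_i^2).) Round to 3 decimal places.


Total = 137. Proportions: 25/137, 40/137, 33/137, 39/137. sum(p_i^2) = 0.2576. Gini = 1 - 0.2576 = 0.7424, which rounds to 0.742.

0.742


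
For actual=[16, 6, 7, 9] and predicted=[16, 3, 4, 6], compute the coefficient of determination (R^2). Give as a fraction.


Mean(y) = 19/2. SS_res = 27. SS_tot = 61. R^2 = 1 - 27/(61) = 34/61.

34/61


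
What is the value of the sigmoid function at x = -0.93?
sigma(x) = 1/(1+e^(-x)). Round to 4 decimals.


sigma(-0.93) = 1/(1+e^(0.93)) = 1/(1+2.534509) = 1/3.534509 = 0.2829.

0.2829


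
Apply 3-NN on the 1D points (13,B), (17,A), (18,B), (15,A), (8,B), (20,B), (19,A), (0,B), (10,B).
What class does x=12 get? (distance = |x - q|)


Distances: |13-12|=1, |17-12|=5, |18-12|=6, |15-12|=3, |8-12|=4, |20-12|=8, |19-12|=7, |0-12|=12, |10-12|=2. 3 nearest: (13,B), (10,B), (15,A). Counts: {'B': 2, 'A': 1}. Majority class: B.

B


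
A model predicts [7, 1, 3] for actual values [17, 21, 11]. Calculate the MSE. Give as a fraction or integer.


MSE = (1/3) * ((17-7)^2=100 + (21-1)^2=400 + (11-3)^2=64). Sum = 564. MSE = 188.

188


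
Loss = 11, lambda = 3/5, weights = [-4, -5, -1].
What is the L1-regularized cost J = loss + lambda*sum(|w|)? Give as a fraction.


L1 norm = sum(|w|) = 10. J = 11 + 3/5 * 10 = 17.

17


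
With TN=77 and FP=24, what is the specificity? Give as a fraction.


Specificity = TN / (TN + FP) = 77 / 101 = 77/101.

77/101


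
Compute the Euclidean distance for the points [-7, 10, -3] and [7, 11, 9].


d = sqrt(sum of squared differences). (-7-7)^2=196, (10-11)^2=1, (-3-9)^2=144. Sum = 341.

sqrt(341)


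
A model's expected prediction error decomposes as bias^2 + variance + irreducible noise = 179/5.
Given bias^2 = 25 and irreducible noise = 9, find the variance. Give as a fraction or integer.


Total error = bias^2 + variance + irreducible noise. So variance = 179/5 - 25 - 9 = 9/5.

9/5


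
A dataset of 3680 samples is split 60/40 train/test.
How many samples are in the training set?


Test set = 3680 * 40% = 1472. Training set = 3680 - 1472 = 2208.

2208


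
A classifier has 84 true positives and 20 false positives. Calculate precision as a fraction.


Precision = TP / (TP + FP) = 84 / 104 = 21/26.

21/26


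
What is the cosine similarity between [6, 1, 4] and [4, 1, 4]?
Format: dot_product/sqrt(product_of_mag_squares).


dot = 41. |a|^2 = 53, |b|^2 = 33. cos = 41/sqrt(1749).

41/sqrt(1749)


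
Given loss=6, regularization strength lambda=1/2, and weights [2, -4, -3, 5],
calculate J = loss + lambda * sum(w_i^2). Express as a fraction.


L2 sq norm = sum(w^2) = 54. J = 6 + 1/2 * 54 = 33.

33


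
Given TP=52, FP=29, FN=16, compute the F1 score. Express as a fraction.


Precision = 52/81 = 52/81. Recall = 52/68 = 13/17. F1 = 2*P*R/(P+R) = 104/149.

104/149


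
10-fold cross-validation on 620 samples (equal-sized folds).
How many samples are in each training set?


Each validation fold has 620/10 = 62 samples. Training set = 620 - 62 = 558.

558


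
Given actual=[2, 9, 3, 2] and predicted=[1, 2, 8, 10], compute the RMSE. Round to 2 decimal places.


MSE = 34.7500. RMSE = sqrt(34.7500) = 5.89.

5.89


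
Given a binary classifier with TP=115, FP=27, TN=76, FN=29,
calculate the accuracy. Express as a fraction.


Accuracy = (TP + TN) / (TP + TN + FP + FN) = (115 + 76) / 247 = 191/247.

191/247


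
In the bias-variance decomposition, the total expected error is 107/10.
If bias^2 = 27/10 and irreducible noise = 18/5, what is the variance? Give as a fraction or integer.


Total error = bias^2 + variance + irreducible noise. So variance = 107/10 - 27/10 - 18/5 = 22/5.

22/5


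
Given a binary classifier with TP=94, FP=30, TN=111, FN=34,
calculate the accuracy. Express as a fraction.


Accuracy = (TP + TN) / (TP + TN + FP + FN) = (94 + 111) / 269 = 205/269.

205/269


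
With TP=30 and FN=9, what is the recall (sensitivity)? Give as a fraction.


Recall = TP / (TP + FN) = 30 / 39 = 10/13.

10/13


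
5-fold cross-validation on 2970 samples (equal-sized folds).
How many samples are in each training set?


Each validation fold has 2970/5 = 594 samples. Training set = 2970 - 594 = 2376.

2376


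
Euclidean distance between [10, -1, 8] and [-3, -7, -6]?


d = sqrt(sum of squared differences). (10--3)^2=169, (-1--7)^2=36, (8--6)^2=196. Sum = 401.

sqrt(401)


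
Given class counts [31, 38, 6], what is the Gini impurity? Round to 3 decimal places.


Total = 75. Proportions: 31/75, 38/75, 6/75. sum(p_i^2) = 0.4340. Gini = 1 - 0.4340 = 0.5660, which rounds to 0.566.

0.566


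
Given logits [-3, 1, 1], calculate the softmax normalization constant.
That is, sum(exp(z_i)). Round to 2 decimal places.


Denom = e^-3=0.0498 + e^1=2.7183 + e^1=2.7183. Sum = 5.4864, which rounds to 5.49.

5.49


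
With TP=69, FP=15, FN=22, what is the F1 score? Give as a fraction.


Precision = 69/84 = 23/28. Recall = 69/91 = 69/91. F1 = 2*P*R/(P+R) = 138/175.

138/175


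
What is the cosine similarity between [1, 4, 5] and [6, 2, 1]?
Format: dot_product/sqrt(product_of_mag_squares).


dot = 19. |a|^2 = 42, |b|^2 = 41. cos = 19/sqrt(1722).

19/sqrt(1722)


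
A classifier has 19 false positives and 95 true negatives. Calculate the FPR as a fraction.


FPR = FP / (FP + TN) = 19 / 114 = 1/6.

1/6


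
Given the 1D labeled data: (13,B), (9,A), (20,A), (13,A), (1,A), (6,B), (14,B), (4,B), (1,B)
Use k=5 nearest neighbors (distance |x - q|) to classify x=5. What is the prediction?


Distances: |13-5|=8, |9-5|=4, |20-5|=15, |13-5|=8, |1-5|=4, |6-5|=1, |14-5|=9, |4-5|=1, |1-5|=4. 5 nearest: (6,B), (4,B), (9,A), (1,A), (1,B). Counts: {'B': 3, 'A': 2}. Majority class: B.

B


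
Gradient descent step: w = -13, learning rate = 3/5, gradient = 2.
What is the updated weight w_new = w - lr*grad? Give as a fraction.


w_new = -13 - 3/5 * 2 = -13 - 6/5 = -71/5.

-71/5


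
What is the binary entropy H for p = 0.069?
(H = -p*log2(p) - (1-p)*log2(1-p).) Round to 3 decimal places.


H = -0.069*log2(0.069) - 0.931*log2(0.931) = 0.362.

0.362


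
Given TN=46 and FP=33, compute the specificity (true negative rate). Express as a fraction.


Specificity = TN / (TN + FP) = 46 / 79 = 46/79.

46/79


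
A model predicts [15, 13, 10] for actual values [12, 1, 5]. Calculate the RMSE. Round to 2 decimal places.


MSE = 59.3333. RMSE = sqrt(59.3333) = 7.70.

7.70


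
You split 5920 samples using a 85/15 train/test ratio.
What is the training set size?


Test set = 5920 * 15% = 888. Training set = 5920 - 888 = 5032.

5032


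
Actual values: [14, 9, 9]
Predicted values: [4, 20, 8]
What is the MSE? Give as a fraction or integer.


MSE = (1/3) * ((14-4)^2=100 + (9-20)^2=121 + (9-8)^2=1). Sum = 222. MSE = 74.

74


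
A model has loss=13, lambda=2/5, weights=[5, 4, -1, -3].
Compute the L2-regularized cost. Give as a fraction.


L2 sq norm = sum(w^2) = 51. J = 13 + 2/5 * 51 = 167/5.

167/5


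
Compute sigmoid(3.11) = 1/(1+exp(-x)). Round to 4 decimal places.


sigma(3.11) = 1/(1+e^(-3.11)) = 1/(1+0.044601) = 1/1.044601 = 0.9573.

0.9573


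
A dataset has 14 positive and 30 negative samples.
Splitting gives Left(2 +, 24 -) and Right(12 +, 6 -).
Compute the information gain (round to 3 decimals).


H(parent) = 0.9024. H(left) = 0.3912, H(right) = 0.9183. Weighted = (26/44)*0.3912 + (18/44)*0.9183 = 0.6068. IG = 0.9024 - 0.6068 = 0.2956, which rounds to 0.296.

0.296


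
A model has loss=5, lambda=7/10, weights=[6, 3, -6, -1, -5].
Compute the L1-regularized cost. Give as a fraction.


L1 norm = sum(|w|) = 21. J = 5 + 7/10 * 21 = 197/10.

197/10


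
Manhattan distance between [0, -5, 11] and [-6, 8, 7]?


d = sum of absolute differences: |0--6|=6 + |-5-8|=13 + |11-7|=4 = 23.

23


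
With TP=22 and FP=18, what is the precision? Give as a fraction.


Precision = TP / (TP + FP) = 22 / 40 = 11/20.

11/20


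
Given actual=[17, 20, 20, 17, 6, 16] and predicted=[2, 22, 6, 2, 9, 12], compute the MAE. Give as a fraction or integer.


MAE = (1/6) * (|17-2|=15 + |20-22|=2 + |20-6|=14 + |17-2|=15 + |6-9|=3 + |16-12|=4). Sum = 53. MAE = 53/6.

53/6


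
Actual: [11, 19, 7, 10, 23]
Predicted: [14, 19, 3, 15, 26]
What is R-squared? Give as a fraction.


Mean(y) = 14. SS_res = 59. SS_tot = 180. R^2 = 1 - 59/(180) = 121/180.

121/180


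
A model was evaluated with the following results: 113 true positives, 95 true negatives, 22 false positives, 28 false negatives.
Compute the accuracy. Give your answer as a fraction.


Accuracy = (TP + TN) / (TP + TN + FP + FN) = (113 + 95) / 258 = 104/129.

104/129


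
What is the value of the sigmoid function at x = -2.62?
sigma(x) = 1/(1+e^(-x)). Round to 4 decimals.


sigma(-2.62) = 1/(1+e^(2.62)) = 1/(1+13.735724) = 1/14.735724 = 0.0679.

0.0679


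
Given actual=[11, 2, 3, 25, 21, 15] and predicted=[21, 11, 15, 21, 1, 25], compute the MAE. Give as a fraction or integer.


MAE = (1/6) * (|11-21|=10 + |2-11|=9 + |3-15|=12 + |25-21|=4 + |21-1|=20 + |15-25|=10). Sum = 65. MAE = 65/6.

65/6


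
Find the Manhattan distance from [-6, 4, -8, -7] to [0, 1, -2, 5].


d = sum of absolute differences: |-6-0|=6 + |4-1|=3 + |-8--2|=6 + |-7-5|=12 = 27.

27


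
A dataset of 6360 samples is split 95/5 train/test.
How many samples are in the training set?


Test set = 6360 * 5% = 318. Training set = 6360 - 318 = 6042.

6042


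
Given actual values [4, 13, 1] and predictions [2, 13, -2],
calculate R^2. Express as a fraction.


Mean(y) = 6. SS_res = 13. SS_tot = 78. R^2 = 1 - 13/(78) = 5/6.

5/6


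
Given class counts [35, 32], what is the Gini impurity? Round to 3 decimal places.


Total = 67. Proportions: 35/67, 32/67. sum(p_i^2) = 0.5010. Gini = 1 - 0.5010 = 0.4990, which rounds to 0.499.

0.499


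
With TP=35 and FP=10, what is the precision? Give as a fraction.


Precision = TP / (TP + FP) = 35 / 45 = 7/9.

7/9


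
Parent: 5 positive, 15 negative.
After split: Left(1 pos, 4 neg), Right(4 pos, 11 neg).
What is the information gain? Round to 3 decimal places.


H(parent) = 0.8113. H(left) = 0.7219, H(right) = 0.8366. Weighted = (5/20)*0.7219 + (15/20)*0.8366 = 0.8079. IG = 0.8113 - 0.8079 = 0.0034, which rounds to 0.003.

0.003


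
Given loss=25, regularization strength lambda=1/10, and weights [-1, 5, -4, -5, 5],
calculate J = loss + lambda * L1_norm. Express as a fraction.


L1 norm = sum(|w|) = 20. J = 25 + 1/10 * 20 = 27.

27


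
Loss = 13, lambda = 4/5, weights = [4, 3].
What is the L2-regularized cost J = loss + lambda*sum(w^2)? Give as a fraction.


L2 sq norm = sum(w^2) = 25. J = 13 + 4/5 * 25 = 33.

33


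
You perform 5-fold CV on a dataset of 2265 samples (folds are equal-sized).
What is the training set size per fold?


Each validation fold has 2265/5 = 453 samples. Training set = 2265 - 453 = 1812.

1812


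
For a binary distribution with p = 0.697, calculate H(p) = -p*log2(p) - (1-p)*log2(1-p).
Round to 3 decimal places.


H = -0.697*log2(0.697) - 0.303*log2(0.303) = 0.885.

0.885


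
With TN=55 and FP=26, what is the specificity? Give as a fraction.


Specificity = TN / (TN + FP) = 55 / 81 = 55/81.

55/81


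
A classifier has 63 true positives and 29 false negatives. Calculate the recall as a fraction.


Recall = TP / (TP + FN) = 63 / 92 = 63/92.

63/92


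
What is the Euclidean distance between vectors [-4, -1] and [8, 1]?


d = sqrt(sum of squared differences). (-4-8)^2=144, (-1-1)^2=4. Sum = 148.

sqrt(148)


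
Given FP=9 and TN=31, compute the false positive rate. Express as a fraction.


FPR = FP / (FP + TN) = 9 / 40 = 9/40.

9/40


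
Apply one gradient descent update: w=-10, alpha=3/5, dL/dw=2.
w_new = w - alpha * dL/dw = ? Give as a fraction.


w_new = -10 - 3/5 * 2 = -10 - 6/5 = -56/5.

-56/5


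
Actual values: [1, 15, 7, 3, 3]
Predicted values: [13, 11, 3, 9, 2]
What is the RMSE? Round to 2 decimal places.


MSE = 42.6000. RMSE = sqrt(42.6000) = 6.53.

6.53


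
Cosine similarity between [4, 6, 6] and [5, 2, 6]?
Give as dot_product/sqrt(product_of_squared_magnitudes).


dot = 68. |a|^2 = 88, |b|^2 = 65. cos = 68/sqrt(5720).

68/sqrt(5720)


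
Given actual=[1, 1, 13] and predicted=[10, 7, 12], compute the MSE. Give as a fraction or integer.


MSE = (1/3) * ((1-10)^2=81 + (1-7)^2=36 + (13-12)^2=1). Sum = 118. MSE = 118/3.

118/3


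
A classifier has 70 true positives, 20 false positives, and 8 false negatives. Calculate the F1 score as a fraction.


Precision = 70/90 = 7/9. Recall = 70/78 = 35/39. F1 = 2*P*R/(P+R) = 5/6.

5/6


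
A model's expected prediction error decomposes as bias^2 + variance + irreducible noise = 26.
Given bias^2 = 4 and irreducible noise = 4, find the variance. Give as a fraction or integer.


Total error = bias^2 + variance + irreducible noise. So variance = 26 - 4 - 4 = 18.

18


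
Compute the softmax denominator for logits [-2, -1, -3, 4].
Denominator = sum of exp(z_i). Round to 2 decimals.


Denom = e^-2=0.1353 + e^-1=0.3679 + e^-3=0.0498 + e^4=54.5982. Sum = 55.1512, which rounds to 55.15.

55.15


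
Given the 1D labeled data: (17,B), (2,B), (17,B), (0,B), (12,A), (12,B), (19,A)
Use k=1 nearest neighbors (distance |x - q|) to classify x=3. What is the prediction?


Distances: |17-3|=14, |2-3|=1, |17-3|=14, |0-3|=3, |12-3|=9, |12-3|=9, |19-3|=16. 1 nearest: (2,B). Counts: {'B': 1}. Majority class: B.

B


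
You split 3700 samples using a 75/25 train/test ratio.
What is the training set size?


Test set = 3700 * 25% = 925. Training set = 3700 - 925 = 2775.

2775


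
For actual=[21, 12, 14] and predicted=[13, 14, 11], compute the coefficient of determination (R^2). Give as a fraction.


Mean(y) = 47/3. SS_res = 77. SS_tot = 134/3. R^2 = 1 - 77/(134/3) = -97/134.

-97/134


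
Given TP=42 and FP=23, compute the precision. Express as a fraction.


Precision = TP / (TP + FP) = 42 / 65 = 42/65.

42/65
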